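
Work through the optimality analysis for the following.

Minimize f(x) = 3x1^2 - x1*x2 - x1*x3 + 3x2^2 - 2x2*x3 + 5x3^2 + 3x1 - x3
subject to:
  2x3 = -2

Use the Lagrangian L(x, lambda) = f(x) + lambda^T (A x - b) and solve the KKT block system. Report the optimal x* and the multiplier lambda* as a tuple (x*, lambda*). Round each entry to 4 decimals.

Form the Lagrangian:
  L(x, lambda) = (1/2) x^T Q x + c^T x + lambda^T (A x - b)
Stationarity (grad_x L = 0): Q x + c + A^T lambda = 0.
Primal feasibility: A x = b.

This gives the KKT block system:
  [ Q   A^T ] [ x     ]   [-c ]
  [ A    0  ] [ lambda ] = [ b ]

Solving the linear system:
  x*      = (-0.7429, -0.4571, -1)
  lambda* = (4.6714)
  f(x*)   = 4.0571

x* = (-0.7429, -0.4571, -1), lambda* = (4.6714)


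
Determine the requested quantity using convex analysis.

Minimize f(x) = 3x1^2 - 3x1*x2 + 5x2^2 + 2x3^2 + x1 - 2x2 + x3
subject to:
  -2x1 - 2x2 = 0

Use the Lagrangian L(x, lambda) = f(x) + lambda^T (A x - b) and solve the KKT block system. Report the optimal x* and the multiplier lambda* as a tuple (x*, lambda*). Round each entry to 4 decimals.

Form the Lagrangian:
  L(x, lambda) = (1/2) x^T Q x + c^T x + lambda^T (A x - b)
Stationarity (grad_x L = 0): Q x + c + A^T lambda = 0.
Primal feasibility: A x = b.

This gives the KKT block system:
  [ Q   A^T ] [ x     ]   [-c ]
  [ A    0  ] [ lambda ] = [ b ]

Solving the linear system:
  x*      = (-0.1364, 0.1364, -0.25)
  lambda* = (-0.1136)
  f(x*)   = -0.3295

x* = (-0.1364, 0.1364, -0.25), lambda* = (-0.1136)


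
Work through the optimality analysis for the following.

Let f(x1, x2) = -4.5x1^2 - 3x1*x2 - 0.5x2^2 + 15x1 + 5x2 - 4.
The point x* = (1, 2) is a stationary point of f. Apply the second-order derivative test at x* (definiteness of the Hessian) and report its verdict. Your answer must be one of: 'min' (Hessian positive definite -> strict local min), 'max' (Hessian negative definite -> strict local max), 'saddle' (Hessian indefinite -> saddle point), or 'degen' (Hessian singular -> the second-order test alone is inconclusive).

Compute the Hessian H = grad^2 f:
  H = [[-9, -3], [-3, -1]]
Verify stationarity: grad f(x*) = H x* + g = (0, 0).
Eigenvalues of H: -10, 0.
H has a zero eigenvalue (singular; negative semidefinite but not definite), so H is neither positive definite, negative definite, nor indefinite. The second-order test alone is inconclusive -> degen.
(Indeed, f is constant along the null direction of H through x*, so x* is not a strict local extremum.)

degen


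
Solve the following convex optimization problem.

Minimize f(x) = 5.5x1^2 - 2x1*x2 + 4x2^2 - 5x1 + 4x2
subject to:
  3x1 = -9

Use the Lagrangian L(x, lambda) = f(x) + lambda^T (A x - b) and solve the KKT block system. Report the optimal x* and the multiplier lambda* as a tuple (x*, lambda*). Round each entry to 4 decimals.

Form the Lagrangian:
  L(x, lambda) = (1/2) x^T Q x + c^T x + lambda^T (A x - b)
Stationarity (grad_x L = 0): Q x + c + A^T lambda = 0.
Primal feasibility: A x = b.

This gives the KKT block system:
  [ Q   A^T ] [ x     ]   [-c ]
  [ A    0  ] [ lambda ] = [ b ]

Solving the linear system:
  x*      = (-3, -1.25)
  lambda* = (11.8333)
  f(x*)   = 58.25

x* = (-3, -1.25), lambda* = (11.8333)


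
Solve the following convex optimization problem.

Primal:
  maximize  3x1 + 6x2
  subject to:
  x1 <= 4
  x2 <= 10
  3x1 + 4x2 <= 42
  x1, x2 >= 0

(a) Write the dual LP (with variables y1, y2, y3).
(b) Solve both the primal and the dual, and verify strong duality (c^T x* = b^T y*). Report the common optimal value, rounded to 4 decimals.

The standard primal-dual pair for 'max c^T x s.t. A x <= b, x >= 0' is:
  Dual:  min b^T y  s.t.  A^T y >= c,  y >= 0.

So the dual LP is:
  minimize  4y1 + 10y2 + 42y3
  subject to:
    y1 + 3y3 >= 3
    y2 + 4y3 >= 6
    y1, y2, y3 >= 0

Solving the primal: x* = (0.6667, 10).
  primal value c^T x* = 62.
Solving the dual: y* = (0, 2, 1).
  dual value b^T y* = 62.
Strong duality: c^T x* = b^T y*. Confirmed.

62


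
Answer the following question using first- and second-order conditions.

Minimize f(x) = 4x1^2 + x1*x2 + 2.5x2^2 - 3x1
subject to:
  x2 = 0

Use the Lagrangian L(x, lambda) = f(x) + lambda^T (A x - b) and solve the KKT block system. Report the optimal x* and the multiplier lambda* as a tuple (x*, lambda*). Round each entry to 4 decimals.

Form the Lagrangian:
  L(x, lambda) = (1/2) x^T Q x + c^T x + lambda^T (A x - b)
Stationarity (grad_x L = 0): Q x + c + A^T lambda = 0.
Primal feasibility: A x = b.

This gives the KKT block system:
  [ Q   A^T ] [ x     ]   [-c ]
  [ A    0  ] [ lambda ] = [ b ]

Solving the linear system:
  x*      = (0.375, 0)
  lambda* = (-0.375)
  f(x*)   = -0.5625

x* = (0.375, 0), lambda* = (-0.375)


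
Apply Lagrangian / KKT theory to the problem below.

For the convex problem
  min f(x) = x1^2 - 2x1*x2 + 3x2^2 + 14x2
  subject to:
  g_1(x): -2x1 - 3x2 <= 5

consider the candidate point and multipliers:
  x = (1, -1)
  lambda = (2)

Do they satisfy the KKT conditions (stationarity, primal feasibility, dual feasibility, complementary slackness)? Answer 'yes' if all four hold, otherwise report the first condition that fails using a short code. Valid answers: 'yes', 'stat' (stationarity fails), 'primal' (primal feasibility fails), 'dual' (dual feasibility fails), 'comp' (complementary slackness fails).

Gradient of f: grad f(x) = Q x + c = (4, 6)
Constraint values g_i(x) = a_i^T x - b_i:
  g_1((1, -1)) = -4
Stationarity residual: grad f(x) + sum_i lambda_i a_i = (0, 0)
  -> stationarity OK
Primal feasibility (all g_i <= 0): OK
Dual feasibility (all lambda_i >= 0): OK
Complementary slackness (lambda_i * g_i(x) = 0 for all i): FAILS

Verdict: the first failing condition is complementary_slackness -> comp.

comp


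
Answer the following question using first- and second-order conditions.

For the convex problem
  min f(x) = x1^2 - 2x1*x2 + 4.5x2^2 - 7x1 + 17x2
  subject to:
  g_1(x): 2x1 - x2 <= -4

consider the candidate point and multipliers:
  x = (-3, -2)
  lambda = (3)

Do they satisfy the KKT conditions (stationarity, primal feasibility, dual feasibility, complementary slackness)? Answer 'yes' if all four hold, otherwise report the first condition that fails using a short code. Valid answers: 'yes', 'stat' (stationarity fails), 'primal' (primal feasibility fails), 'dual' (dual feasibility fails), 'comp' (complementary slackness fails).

Gradient of f: grad f(x) = Q x + c = (-9, 5)
Constraint values g_i(x) = a_i^T x - b_i:
  g_1((-3, -2)) = 0
Stationarity residual: grad f(x) + sum_i lambda_i a_i = (-3, 2)
  -> stationarity FAILS
Primal feasibility (all g_i <= 0): OK
Dual feasibility (all lambda_i >= 0): OK
Complementary slackness (lambda_i * g_i(x) = 0 for all i): OK

Verdict: the first failing condition is stationarity -> stat.

stat


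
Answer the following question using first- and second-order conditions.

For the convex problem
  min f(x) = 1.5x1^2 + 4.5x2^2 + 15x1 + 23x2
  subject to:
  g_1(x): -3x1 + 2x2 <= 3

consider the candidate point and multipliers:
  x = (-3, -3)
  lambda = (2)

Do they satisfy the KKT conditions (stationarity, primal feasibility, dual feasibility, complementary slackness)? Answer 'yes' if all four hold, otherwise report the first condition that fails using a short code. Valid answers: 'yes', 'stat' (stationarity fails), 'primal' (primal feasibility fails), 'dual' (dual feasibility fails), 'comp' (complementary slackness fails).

Gradient of f: grad f(x) = Q x + c = (6, -4)
Constraint values g_i(x) = a_i^T x - b_i:
  g_1((-3, -3)) = 0
Stationarity residual: grad f(x) + sum_i lambda_i a_i = (0, 0)
  -> stationarity OK
Primal feasibility (all g_i <= 0): OK
Dual feasibility (all lambda_i >= 0): OK
Complementary slackness (lambda_i * g_i(x) = 0 for all i): OK

Verdict: yes, KKT holds.

yes


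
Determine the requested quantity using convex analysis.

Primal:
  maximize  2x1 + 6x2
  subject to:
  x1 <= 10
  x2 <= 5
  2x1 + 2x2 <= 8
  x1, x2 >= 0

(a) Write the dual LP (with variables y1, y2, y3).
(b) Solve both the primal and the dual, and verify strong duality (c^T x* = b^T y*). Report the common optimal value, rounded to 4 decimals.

The standard primal-dual pair for 'max c^T x s.t. A x <= b, x >= 0' is:
  Dual:  min b^T y  s.t.  A^T y >= c,  y >= 0.

So the dual LP is:
  minimize  10y1 + 5y2 + 8y3
  subject to:
    y1 + 2y3 >= 2
    y2 + 2y3 >= 6
    y1, y2, y3 >= 0

Solving the primal: x* = (0, 4).
  primal value c^T x* = 24.
Solving the dual: y* = (0, 0, 3).
  dual value b^T y* = 24.
Strong duality: c^T x* = b^T y*. Confirmed.

24


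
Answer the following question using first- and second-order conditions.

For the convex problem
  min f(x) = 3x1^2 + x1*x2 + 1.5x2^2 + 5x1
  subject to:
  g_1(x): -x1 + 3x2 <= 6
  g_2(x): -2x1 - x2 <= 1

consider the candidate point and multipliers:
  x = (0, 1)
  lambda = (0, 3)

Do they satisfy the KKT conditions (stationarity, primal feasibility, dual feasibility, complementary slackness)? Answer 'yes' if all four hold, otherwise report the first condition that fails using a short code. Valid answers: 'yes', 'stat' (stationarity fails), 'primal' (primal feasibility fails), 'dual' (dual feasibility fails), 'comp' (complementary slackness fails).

Gradient of f: grad f(x) = Q x + c = (6, 3)
Constraint values g_i(x) = a_i^T x - b_i:
  g_1((0, 1)) = -3
  g_2((0, 1)) = -2
Stationarity residual: grad f(x) + sum_i lambda_i a_i = (0, 0)
  -> stationarity OK
Primal feasibility (all g_i <= 0): OK
Dual feasibility (all lambda_i >= 0): OK
Complementary slackness (lambda_i * g_i(x) = 0 for all i): FAILS

Verdict: the first failing condition is complementary_slackness -> comp.

comp


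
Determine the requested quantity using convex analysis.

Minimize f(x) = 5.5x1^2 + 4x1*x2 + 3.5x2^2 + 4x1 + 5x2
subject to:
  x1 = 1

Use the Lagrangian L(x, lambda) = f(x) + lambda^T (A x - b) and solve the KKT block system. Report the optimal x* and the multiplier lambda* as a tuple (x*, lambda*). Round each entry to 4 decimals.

Form the Lagrangian:
  L(x, lambda) = (1/2) x^T Q x + c^T x + lambda^T (A x - b)
Stationarity (grad_x L = 0): Q x + c + A^T lambda = 0.
Primal feasibility: A x = b.

This gives the KKT block system:
  [ Q   A^T ] [ x     ]   [-c ]
  [ A    0  ] [ lambda ] = [ b ]

Solving the linear system:
  x*      = (1, -1.2857)
  lambda* = (-9.8571)
  f(x*)   = 3.7143

x* = (1, -1.2857), lambda* = (-9.8571)


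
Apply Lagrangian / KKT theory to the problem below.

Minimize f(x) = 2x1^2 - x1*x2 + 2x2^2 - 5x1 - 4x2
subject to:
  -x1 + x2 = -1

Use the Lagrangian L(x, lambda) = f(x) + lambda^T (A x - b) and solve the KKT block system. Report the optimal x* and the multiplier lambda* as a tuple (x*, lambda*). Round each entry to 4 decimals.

Form the Lagrangian:
  L(x, lambda) = (1/2) x^T Q x + c^T x + lambda^T (A x - b)
Stationarity (grad_x L = 0): Q x + c + A^T lambda = 0.
Primal feasibility: A x = b.

This gives the KKT block system:
  [ Q   A^T ] [ x     ]   [-c ]
  [ A    0  ] [ lambda ] = [ b ]

Solving the linear system:
  x*      = (2, 1)
  lambda* = (2)
  f(x*)   = -6

x* = (2, 1), lambda* = (2)


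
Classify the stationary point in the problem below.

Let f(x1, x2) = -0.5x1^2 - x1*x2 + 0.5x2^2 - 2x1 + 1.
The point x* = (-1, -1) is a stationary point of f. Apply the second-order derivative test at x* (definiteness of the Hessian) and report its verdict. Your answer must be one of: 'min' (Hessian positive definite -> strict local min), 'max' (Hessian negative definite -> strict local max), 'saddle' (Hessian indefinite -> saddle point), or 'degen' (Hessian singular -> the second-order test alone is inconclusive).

Compute the Hessian H = grad^2 f:
  H = [[-1, -1], [-1, 1]]
Verify stationarity: grad f(x*) = H x* + g = (0, 0).
Eigenvalues of H: -1.4142, 1.4142.
Eigenvalues have mixed signs, so H is indefinite -> x* is a saddle point.

saddle


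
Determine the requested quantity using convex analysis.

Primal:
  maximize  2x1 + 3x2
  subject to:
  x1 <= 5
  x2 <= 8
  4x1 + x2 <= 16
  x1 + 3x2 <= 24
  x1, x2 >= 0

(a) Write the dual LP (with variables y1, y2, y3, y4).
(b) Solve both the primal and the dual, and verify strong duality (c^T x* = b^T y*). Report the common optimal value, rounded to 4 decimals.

The standard primal-dual pair for 'max c^T x s.t. A x <= b, x >= 0' is:
  Dual:  min b^T y  s.t.  A^T y >= c,  y >= 0.

So the dual LP is:
  minimize  5y1 + 8y2 + 16y3 + 24y4
  subject to:
    y1 + 4y3 + y4 >= 2
    y2 + y3 + 3y4 >= 3
    y1, y2, y3, y4 >= 0

Solving the primal: x* = (2.1818, 7.2727).
  primal value c^T x* = 26.1818.
Solving the dual: y* = (0, 0, 0.2727, 0.9091).
  dual value b^T y* = 26.1818.
Strong duality: c^T x* = b^T y*. Confirmed.

26.1818


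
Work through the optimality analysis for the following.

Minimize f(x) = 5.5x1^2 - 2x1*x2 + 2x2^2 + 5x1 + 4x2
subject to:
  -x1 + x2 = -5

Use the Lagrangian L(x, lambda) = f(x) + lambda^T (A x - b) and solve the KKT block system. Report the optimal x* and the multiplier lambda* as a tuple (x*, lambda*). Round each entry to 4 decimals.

Form the Lagrangian:
  L(x, lambda) = (1/2) x^T Q x + c^T x + lambda^T (A x - b)
Stationarity (grad_x L = 0): Q x + c + A^T lambda = 0.
Primal feasibility: A x = b.

This gives the KKT block system:
  [ Q   A^T ] [ x     ]   [-c ]
  [ A    0  ] [ lambda ] = [ b ]

Solving the linear system:
  x*      = (0.0909, -4.9091)
  lambda* = (15.8182)
  f(x*)   = 29.9545

x* = (0.0909, -4.9091), lambda* = (15.8182)


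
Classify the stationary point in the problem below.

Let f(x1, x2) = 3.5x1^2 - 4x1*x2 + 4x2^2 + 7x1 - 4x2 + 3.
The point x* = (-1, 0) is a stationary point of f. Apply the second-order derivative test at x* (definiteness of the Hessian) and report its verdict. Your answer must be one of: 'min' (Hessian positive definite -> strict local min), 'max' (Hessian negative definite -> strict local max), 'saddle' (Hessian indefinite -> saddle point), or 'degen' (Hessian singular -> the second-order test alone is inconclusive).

Compute the Hessian H = grad^2 f:
  H = [[7, -4], [-4, 8]]
Verify stationarity: grad f(x*) = H x* + g = (0, 0).
Eigenvalues of H: 3.4689, 11.5311.
Both eigenvalues > 0, so H is positive definite -> x* is a strict local min.

min


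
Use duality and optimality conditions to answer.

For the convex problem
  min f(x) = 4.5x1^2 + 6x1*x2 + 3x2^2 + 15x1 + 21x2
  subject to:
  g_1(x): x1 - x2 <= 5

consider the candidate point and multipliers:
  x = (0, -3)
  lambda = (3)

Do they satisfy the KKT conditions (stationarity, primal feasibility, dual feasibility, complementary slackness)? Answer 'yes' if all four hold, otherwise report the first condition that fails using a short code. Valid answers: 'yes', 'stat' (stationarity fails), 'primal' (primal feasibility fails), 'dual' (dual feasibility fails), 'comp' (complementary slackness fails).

Gradient of f: grad f(x) = Q x + c = (-3, 3)
Constraint values g_i(x) = a_i^T x - b_i:
  g_1((0, -3)) = -2
Stationarity residual: grad f(x) + sum_i lambda_i a_i = (0, 0)
  -> stationarity OK
Primal feasibility (all g_i <= 0): OK
Dual feasibility (all lambda_i >= 0): OK
Complementary slackness (lambda_i * g_i(x) = 0 for all i): FAILS

Verdict: the first failing condition is complementary_slackness -> comp.

comp


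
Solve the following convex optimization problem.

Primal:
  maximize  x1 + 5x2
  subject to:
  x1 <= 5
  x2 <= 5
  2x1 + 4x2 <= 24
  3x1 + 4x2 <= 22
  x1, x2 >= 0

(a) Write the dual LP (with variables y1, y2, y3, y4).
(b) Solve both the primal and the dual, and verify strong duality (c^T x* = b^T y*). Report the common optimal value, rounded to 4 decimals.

The standard primal-dual pair for 'max c^T x s.t. A x <= b, x >= 0' is:
  Dual:  min b^T y  s.t.  A^T y >= c,  y >= 0.

So the dual LP is:
  minimize  5y1 + 5y2 + 24y3 + 22y4
  subject to:
    y1 + 2y3 + 3y4 >= 1
    y2 + 4y3 + 4y4 >= 5
    y1, y2, y3, y4 >= 0

Solving the primal: x* = (0.6667, 5).
  primal value c^T x* = 25.6667.
Solving the dual: y* = (0, 3.6667, 0, 0.3333).
  dual value b^T y* = 25.6667.
Strong duality: c^T x* = b^T y*. Confirmed.

25.6667


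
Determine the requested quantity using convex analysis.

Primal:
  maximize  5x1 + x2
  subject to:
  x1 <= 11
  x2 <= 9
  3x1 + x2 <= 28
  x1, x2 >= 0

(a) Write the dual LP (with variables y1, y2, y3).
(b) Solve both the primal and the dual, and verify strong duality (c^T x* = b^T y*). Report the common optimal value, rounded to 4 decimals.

The standard primal-dual pair for 'max c^T x s.t. A x <= b, x >= 0' is:
  Dual:  min b^T y  s.t.  A^T y >= c,  y >= 0.

So the dual LP is:
  minimize  11y1 + 9y2 + 28y3
  subject to:
    y1 + 3y3 >= 5
    y2 + y3 >= 1
    y1, y2, y3 >= 0

Solving the primal: x* = (9.3333, 0).
  primal value c^T x* = 46.6667.
Solving the dual: y* = (0, 0, 1.6667).
  dual value b^T y* = 46.6667.
Strong duality: c^T x* = b^T y*. Confirmed.

46.6667


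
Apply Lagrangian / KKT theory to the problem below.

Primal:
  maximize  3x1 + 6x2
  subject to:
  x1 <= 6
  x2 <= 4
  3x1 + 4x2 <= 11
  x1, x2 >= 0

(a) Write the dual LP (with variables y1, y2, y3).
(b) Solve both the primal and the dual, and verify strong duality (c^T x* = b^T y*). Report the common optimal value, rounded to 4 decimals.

The standard primal-dual pair for 'max c^T x s.t. A x <= b, x >= 0' is:
  Dual:  min b^T y  s.t.  A^T y >= c,  y >= 0.

So the dual LP is:
  minimize  6y1 + 4y2 + 11y3
  subject to:
    y1 + 3y3 >= 3
    y2 + 4y3 >= 6
    y1, y2, y3 >= 0

Solving the primal: x* = (0, 2.75).
  primal value c^T x* = 16.5.
Solving the dual: y* = (0, 0, 1.5).
  dual value b^T y* = 16.5.
Strong duality: c^T x* = b^T y*. Confirmed.

16.5


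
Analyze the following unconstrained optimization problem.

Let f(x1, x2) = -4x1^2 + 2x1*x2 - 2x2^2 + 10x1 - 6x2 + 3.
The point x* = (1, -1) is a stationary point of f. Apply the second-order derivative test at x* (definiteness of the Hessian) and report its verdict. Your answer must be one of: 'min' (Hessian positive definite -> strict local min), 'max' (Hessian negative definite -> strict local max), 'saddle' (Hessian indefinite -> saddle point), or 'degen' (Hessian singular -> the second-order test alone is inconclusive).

Compute the Hessian H = grad^2 f:
  H = [[-8, 2], [2, -4]]
Verify stationarity: grad f(x*) = H x* + g = (0, 0).
Eigenvalues of H: -8.8284, -3.1716.
Both eigenvalues < 0, so H is negative definite -> x* is a strict local max.

max


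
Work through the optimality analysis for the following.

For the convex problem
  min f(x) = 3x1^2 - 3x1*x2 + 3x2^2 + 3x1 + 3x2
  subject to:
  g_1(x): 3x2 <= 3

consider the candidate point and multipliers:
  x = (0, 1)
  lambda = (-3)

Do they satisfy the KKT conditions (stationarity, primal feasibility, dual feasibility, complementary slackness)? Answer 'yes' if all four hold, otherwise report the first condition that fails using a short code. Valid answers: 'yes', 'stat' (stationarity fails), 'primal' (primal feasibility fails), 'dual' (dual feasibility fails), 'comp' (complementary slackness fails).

Gradient of f: grad f(x) = Q x + c = (0, 9)
Constraint values g_i(x) = a_i^T x - b_i:
  g_1((0, 1)) = 0
Stationarity residual: grad f(x) + sum_i lambda_i a_i = (0, 0)
  -> stationarity OK
Primal feasibility (all g_i <= 0): OK
Dual feasibility (all lambda_i >= 0): FAILS
Complementary slackness (lambda_i * g_i(x) = 0 for all i): OK

Verdict: the first failing condition is dual_feasibility -> dual.

dual


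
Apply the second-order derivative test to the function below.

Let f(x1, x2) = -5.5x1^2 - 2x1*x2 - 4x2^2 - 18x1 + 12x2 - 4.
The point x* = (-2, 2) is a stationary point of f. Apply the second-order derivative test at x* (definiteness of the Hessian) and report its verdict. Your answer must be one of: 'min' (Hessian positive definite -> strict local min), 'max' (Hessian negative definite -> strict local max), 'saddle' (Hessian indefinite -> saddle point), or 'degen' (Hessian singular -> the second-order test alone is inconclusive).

Compute the Hessian H = grad^2 f:
  H = [[-11, -2], [-2, -8]]
Verify stationarity: grad f(x*) = H x* + g = (0, 0).
Eigenvalues of H: -12, -7.
Both eigenvalues < 0, so H is negative definite -> x* is a strict local max.

max


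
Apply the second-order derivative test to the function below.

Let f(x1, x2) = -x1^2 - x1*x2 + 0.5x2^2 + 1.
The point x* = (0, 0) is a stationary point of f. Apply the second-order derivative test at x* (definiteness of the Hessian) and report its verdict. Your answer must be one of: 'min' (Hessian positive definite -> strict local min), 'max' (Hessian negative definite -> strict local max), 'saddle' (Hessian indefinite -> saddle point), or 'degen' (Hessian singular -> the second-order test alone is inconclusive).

Compute the Hessian H = grad^2 f:
  H = [[-2, -1], [-1, 1]]
Verify stationarity: grad f(x*) = H x* + g = (0, 0).
Eigenvalues of H: -2.3028, 1.3028.
Eigenvalues have mixed signs, so H is indefinite -> x* is a saddle point.

saddle


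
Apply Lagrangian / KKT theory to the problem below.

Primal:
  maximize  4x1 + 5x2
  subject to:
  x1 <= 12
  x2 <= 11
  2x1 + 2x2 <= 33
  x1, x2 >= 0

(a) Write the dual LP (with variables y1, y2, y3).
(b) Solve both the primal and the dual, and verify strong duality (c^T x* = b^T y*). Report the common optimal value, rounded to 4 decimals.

The standard primal-dual pair for 'max c^T x s.t. A x <= b, x >= 0' is:
  Dual:  min b^T y  s.t.  A^T y >= c,  y >= 0.

So the dual LP is:
  minimize  12y1 + 11y2 + 33y3
  subject to:
    y1 + 2y3 >= 4
    y2 + 2y3 >= 5
    y1, y2, y3 >= 0

Solving the primal: x* = (5.5, 11).
  primal value c^T x* = 77.
Solving the dual: y* = (0, 1, 2).
  dual value b^T y* = 77.
Strong duality: c^T x* = b^T y*. Confirmed.

77


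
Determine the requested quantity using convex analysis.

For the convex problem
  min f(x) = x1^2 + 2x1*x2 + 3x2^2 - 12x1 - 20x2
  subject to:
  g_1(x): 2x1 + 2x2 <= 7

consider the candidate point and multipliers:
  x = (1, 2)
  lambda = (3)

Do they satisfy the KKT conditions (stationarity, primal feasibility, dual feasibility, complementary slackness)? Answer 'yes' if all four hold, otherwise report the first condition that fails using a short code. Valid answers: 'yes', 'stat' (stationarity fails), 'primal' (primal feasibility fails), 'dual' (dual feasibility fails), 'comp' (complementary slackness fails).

Gradient of f: grad f(x) = Q x + c = (-6, -6)
Constraint values g_i(x) = a_i^T x - b_i:
  g_1((1, 2)) = -1
Stationarity residual: grad f(x) + sum_i lambda_i a_i = (0, 0)
  -> stationarity OK
Primal feasibility (all g_i <= 0): OK
Dual feasibility (all lambda_i >= 0): OK
Complementary slackness (lambda_i * g_i(x) = 0 for all i): FAILS

Verdict: the first failing condition is complementary_slackness -> comp.

comp


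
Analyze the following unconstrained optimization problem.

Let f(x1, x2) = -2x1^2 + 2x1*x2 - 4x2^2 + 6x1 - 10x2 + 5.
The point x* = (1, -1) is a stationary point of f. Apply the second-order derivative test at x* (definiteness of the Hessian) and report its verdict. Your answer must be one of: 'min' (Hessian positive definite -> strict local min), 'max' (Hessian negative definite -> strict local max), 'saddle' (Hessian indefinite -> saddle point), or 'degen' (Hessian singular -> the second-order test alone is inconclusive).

Compute the Hessian H = grad^2 f:
  H = [[-4, 2], [2, -8]]
Verify stationarity: grad f(x*) = H x* + g = (0, 0).
Eigenvalues of H: -8.8284, -3.1716.
Both eigenvalues < 0, so H is negative definite -> x* is a strict local max.

max


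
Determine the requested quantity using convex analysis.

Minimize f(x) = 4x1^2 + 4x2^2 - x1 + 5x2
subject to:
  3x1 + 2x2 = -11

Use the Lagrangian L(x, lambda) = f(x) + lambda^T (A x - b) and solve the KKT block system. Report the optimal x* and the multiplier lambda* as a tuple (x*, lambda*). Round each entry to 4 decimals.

Form the Lagrangian:
  L(x, lambda) = (1/2) x^T Q x + c^T x + lambda^T (A x - b)
Stationarity (grad_x L = 0): Q x + c + A^T lambda = 0.
Primal feasibility: A x = b.

This gives the KKT block system:
  [ Q   A^T ] [ x     ]   [-c ]
  [ A    0  ] [ lambda ] = [ b ]

Solving the linear system:
  x*      = (-2.2115, -2.1827)
  lambda* = (6.2308)
  f(x*)   = 29.9183

x* = (-2.2115, -2.1827), lambda* = (6.2308)


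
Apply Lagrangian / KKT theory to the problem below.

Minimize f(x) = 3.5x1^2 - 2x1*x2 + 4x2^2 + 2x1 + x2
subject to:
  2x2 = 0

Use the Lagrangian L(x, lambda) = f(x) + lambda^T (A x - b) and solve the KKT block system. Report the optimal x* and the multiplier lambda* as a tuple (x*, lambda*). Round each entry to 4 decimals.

Form the Lagrangian:
  L(x, lambda) = (1/2) x^T Q x + c^T x + lambda^T (A x - b)
Stationarity (grad_x L = 0): Q x + c + A^T lambda = 0.
Primal feasibility: A x = b.

This gives the KKT block system:
  [ Q   A^T ] [ x     ]   [-c ]
  [ A    0  ] [ lambda ] = [ b ]

Solving the linear system:
  x*      = (-0.2857, 0)
  lambda* = (-0.7857)
  f(x*)   = -0.2857

x* = (-0.2857, 0), lambda* = (-0.7857)


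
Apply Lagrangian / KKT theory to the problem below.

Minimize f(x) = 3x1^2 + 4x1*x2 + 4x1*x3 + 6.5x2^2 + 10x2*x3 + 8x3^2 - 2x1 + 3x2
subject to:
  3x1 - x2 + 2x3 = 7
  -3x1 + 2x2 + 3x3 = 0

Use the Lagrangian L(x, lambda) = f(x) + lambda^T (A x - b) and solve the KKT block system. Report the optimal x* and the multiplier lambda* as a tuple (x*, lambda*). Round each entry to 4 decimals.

Form the Lagrangian:
  L(x, lambda) = (1/2) x^T Q x + c^T x + lambda^T (A x - b)
Stationarity (grad_x L = 0): Q x + c + A^T lambda = 0.
Primal feasibility: A x = b.

This gives the KKT block system:
  [ Q   A^T ] [ x     ]   [-c ]
  [ A    0  ] [ lambda ] = [ b ]

Solving the linear system:
  x*      = (0.6431, -1.622, 1.7244)
  lambda* = (-3.2421, -2.4861)
  f(x*)   = 8.2713

x* = (0.6431, -1.622, 1.7244), lambda* = (-3.2421, -2.4861)


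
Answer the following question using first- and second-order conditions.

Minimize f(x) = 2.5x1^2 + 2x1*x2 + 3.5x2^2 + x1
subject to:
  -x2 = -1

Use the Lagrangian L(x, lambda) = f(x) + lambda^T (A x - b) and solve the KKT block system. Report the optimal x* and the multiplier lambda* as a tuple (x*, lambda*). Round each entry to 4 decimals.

Form the Lagrangian:
  L(x, lambda) = (1/2) x^T Q x + c^T x + lambda^T (A x - b)
Stationarity (grad_x L = 0): Q x + c + A^T lambda = 0.
Primal feasibility: A x = b.

This gives the KKT block system:
  [ Q   A^T ] [ x     ]   [-c ]
  [ A    0  ] [ lambda ] = [ b ]

Solving the linear system:
  x*      = (-0.6, 1)
  lambda* = (5.8)
  f(x*)   = 2.6

x* = (-0.6, 1), lambda* = (5.8)


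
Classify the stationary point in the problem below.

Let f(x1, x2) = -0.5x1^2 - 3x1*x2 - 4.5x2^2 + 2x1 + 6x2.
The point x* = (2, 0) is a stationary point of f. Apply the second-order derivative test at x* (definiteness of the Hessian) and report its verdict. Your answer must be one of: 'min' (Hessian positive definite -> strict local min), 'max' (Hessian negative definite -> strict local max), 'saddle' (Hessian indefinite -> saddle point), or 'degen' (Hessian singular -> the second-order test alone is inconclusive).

Compute the Hessian H = grad^2 f:
  H = [[-1, -3], [-3, -9]]
Verify stationarity: grad f(x*) = H x* + g = (0, 0).
Eigenvalues of H: -10, 0.
H has a zero eigenvalue (singular; negative semidefinite but not definite), so H is neither positive definite, negative definite, nor indefinite. The second-order test alone is inconclusive -> degen.
(Indeed, f is constant along the null direction of H through x*, so x* is not a strict local extremum.)

degen


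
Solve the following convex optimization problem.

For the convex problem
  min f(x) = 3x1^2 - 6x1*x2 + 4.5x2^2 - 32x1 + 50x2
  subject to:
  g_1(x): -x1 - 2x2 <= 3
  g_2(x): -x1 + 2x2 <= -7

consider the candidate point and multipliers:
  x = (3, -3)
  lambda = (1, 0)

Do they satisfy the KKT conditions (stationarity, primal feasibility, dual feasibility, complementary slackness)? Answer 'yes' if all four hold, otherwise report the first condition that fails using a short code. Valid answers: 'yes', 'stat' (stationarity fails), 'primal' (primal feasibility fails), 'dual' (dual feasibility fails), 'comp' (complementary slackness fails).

Gradient of f: grad f(x) = Q x + c = (4, 5)
Constraint values g_i(x) = a_i^T x - b_i:
  g_1((3, -3)) = 0
  g_2((3, -3)) = -2
Stationarity residual: grad f(x) + sum_i lambda_i a_i = (3, 3)
  -> stationarity FAILS
Primal feasibility (all g_i <= 0): OK
Dual feasibility (all lambda_i >= 0): OK
Complementary slackness (lambda_i * g_i(x) = 0 for all i): OK

Verdict: the first failing condition is stationarity -> stat.

stat


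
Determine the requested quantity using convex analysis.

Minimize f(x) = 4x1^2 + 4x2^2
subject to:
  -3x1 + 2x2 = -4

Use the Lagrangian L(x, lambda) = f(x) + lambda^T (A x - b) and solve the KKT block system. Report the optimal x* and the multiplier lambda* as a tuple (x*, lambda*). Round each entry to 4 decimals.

Form the Lagrangian:
  L(x, lambda) = (1/2) x^T Q x + c^T x + lambda^T (A x - b)
Stationarity (grad_x L = 0): Q x + c + A^T lambda = 0.
Primal feasibility: A x = b.

This gives the KKT block system:
  [ Q   A^T ] [ x     ]   [-c ]
  [ A    0  ] [ lambda ] = [ b ]

Solving the linear system:
  x*      = (0.9231, -0.6154)
  lambda* = (2.4615)
  f(x*)   = 4.9231

x* = (0.9231, -0.6154), lambda* = (2.4615)


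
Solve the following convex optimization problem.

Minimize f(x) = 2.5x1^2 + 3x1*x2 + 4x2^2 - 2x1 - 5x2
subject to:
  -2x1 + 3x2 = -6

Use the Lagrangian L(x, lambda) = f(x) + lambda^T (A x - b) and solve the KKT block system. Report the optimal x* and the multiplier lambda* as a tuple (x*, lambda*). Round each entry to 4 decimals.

Form the Lagrangian:
  L(x, lambda) = (1/2) x^T Q x + c^T x + lambda^T (A x - b)
Stationarity (grad_x L = 0): Q x + c + A^T lambda = 0.
Primal feasibility: A x = b.

This gives the KKT block system:
  [ Q   A^T ] [ x     ]   [-c ]
  [ A    0  ] [ lambda ] = [ b ]

Solving the linear system:
  x*      = (1.7522, -0.8319)
  lambda* = (2.1327)
  f(x*)   = 6.7257

x* = (1.7522, -0.8319), lambda* = (2.1327)


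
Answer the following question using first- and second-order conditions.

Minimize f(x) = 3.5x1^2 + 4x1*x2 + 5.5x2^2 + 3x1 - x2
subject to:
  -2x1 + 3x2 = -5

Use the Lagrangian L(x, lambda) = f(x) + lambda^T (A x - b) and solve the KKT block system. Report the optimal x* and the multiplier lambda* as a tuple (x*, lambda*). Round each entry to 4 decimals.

Form the Lagrangian:
  L(x, lambda) = (1/2) x^T Q x + c^T x + lambda^T (A x - b)
Stationarity (grad_x L = 0): Q x + c + A^T lambda = 0.
Primal feasibility: A x = b.

This gives the KKT block system:
  [ Q   A^T ] [ x     ]   [-c ]
  [ A    0  ] [ lambda ] = [ b ]

Solving the linear system:
  x*      = (0.9613, -1.0258)
  lambda* = (2.8129)
  f(x*)   = 8.9871

x* = (0.9613, -1.0258), lambda* = (2.8129)


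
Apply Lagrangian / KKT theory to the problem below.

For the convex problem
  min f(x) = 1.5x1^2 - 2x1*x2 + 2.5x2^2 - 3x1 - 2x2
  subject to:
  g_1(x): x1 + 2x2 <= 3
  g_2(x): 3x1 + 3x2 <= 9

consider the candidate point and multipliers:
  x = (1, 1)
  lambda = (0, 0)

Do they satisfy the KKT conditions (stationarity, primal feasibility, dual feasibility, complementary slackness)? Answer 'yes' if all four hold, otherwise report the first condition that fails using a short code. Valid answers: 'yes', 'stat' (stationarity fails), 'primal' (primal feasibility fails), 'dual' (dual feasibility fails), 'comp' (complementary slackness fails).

Gradient of f: grad f(x) = Q x + c = (-2, 1)
Constraint values g_i(x) = a_i^T x - b_i:
  g_1((1, 1)) = 0
  g_2((1, 1)) = -3
Stationarity residual: grad f(x) + sum_i lambda_i a_i = (-2, 1)
  -> stationarity FAILS
Primal feasibility (all g_i <= 0): OK
Dual feasibility (all lambda_i >= 0): OK
Complementary slackness (lambda_i * g_i(x) = 0 for all i): OK

Verdict: the first failing condition is stationarity -> stat.

stat


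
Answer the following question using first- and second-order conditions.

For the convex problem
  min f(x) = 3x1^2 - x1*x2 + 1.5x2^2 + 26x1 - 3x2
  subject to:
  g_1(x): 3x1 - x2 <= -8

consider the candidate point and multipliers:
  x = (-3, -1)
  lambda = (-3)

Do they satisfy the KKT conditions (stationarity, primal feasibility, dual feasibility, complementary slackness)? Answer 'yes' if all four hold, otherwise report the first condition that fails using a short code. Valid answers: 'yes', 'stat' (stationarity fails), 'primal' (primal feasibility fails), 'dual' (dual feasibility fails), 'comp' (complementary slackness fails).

Gradient of f: grad f(x) = Q x + c = (9, -3)
Constraint values g_i(x) = a_i^T x - b_i:
  g_1((-3, -1)) = 0
Stationarity residual: grad f(x) + sum_i lambda_i a_i = (0, 0)
  -> stationarity OK
Primal feasibility (all g_i <= 0): OK
Dual feasibility (all lambda_i >= 0): FAILS
Complementary slackness (lambda_i * g_i(x) = 0 for all i): OK

Verdict: the first failing condition is dual_feasibility -> dual.

dual


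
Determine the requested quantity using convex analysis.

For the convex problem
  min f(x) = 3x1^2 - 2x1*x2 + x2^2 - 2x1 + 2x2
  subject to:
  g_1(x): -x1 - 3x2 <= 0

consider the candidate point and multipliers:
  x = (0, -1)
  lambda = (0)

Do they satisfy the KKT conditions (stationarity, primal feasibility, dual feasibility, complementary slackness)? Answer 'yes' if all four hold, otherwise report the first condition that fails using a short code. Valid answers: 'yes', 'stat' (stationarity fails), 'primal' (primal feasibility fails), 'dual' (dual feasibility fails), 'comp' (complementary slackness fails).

Gradient of f: grad f(x) = Q x + c = (0, 0)
Constraint values g_i(x) = a_i^T x - b_i:
  g_1((0, -1)) = 3
Stationarity residual: grad f(x) + sum_i lambda_i a_i = (0, 0)
  -> stationarity OK
Primal feasibility (all g_i <= 0): FAILS
Dual feasibility (all lambda_i >= 0): OK
Complementary slackness (lambda_i * g_i(x) = 0 for all i): OK

Verdict: the first failing condition is primal_feasibility -> primal.

primal


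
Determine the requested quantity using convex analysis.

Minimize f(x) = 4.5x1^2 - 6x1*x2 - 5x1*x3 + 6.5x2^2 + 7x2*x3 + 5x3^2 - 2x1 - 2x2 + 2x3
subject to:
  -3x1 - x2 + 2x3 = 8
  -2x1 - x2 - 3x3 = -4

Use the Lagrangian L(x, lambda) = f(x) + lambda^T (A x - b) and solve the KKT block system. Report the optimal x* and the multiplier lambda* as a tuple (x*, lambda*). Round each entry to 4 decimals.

Form the Lagrangian:
  L(x, lambda) = (1/2) x^T Q x + c^T x + lambda^T (A x - b)
Stationarity (grad_x L = 0): Q x + c + A^T lambda = 0.
Primal feasibility: A x = b.

This gives the KKT block system:
  [ Q   A^T ] [ x     ]   [-c ]
  [ A    0  ] [ lambda ] = [ b ]

Solving the linear system:
  x*      = (-0.6342, -1.551, 2.2732)
  lambda* = (-4.8765, 2.4309)
  f(x*)   = 28.8262

x* = (-0.6342, -1.551, 2.2732), lambda* = (-4.8765, 2.4309)


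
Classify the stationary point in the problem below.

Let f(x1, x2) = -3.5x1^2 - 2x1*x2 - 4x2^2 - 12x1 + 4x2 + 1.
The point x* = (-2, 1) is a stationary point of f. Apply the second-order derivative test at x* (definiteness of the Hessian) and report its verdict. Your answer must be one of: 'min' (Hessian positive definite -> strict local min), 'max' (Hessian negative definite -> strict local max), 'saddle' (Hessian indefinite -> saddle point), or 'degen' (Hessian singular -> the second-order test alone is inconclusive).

Compute the Hessian H = grad^2 f:
  H = [[-7, -2], [-2, -8]]
Verify stationarity: grad f(x*) = H x* + g = (0, 0).
Eigenvalues of H: -9.5616, -5.4384.
Both eigenvalues < 0, so H is negative definite -> x* is a strict local max.

max


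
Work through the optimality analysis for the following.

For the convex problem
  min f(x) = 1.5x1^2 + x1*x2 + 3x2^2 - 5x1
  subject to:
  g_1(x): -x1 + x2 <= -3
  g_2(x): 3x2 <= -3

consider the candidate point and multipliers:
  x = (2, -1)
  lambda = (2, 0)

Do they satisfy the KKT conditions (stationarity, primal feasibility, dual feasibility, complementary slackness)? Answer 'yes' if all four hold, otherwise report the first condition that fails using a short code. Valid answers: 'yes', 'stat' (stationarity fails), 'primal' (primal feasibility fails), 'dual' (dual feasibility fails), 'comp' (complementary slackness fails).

Gradient of f: grad f(x) = Q x + c = (0, -4)
Constraint values g_i(x) = a_i^T x - b_i:
  g_1((2, -1)) = 0
  g_2((2, -1)) = 0
Stationarity residual: grad f(x) + sum_i lambda_i a_i = (-2, -2)
  -> stationarity FAILS
Primal feasibility (all g_i <= 0): OK
Dual feasibility (all lambda_i >= 0): OK
Complementary slackness (lambda_i * g_i(x) = 0 for all i): OK

Verdict: the first failing condition is stationarity -> stat.

stat


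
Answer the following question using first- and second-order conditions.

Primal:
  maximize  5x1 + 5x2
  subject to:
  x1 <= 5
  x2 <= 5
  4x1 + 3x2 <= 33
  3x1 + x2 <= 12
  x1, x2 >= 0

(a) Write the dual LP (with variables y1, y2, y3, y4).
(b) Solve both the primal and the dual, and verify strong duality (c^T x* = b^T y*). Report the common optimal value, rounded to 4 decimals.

The standard primal-dual pair for 'max c^T x s.t. A x <= b, x >= 0' is:
  Dual:  min b^T y  s.t.  A^T y >= c,  y >= 0.

So the dual LP is:
  minimize  5y1 + 5y2 + 33y3 + 12y4
  subject to:
    y1 + 4y3 + 3y4 >= 5
    y2 + 3y3 + y4 >= 5
    y1, y2, y3, y4 >= 0

Solving the primal: x* = (2.3333, 5).
  primal value c^T x* = 36.6667.
Solving the dual: y* = (0, 3.3333, 0, 1.6667).
  dual value b^T y* = 36.6667.
Strong duality: c^T x* = b^T y*. Confirmed.

36.6667


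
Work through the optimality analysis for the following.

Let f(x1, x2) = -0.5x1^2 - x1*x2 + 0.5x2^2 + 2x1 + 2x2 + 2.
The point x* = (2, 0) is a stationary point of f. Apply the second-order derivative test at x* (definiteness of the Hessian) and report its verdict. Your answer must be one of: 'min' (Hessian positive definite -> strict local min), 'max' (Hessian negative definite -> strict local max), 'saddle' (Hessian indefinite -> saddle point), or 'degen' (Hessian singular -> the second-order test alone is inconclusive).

Compute the Hessian H = grad^2 f:
  H = [[-1, -1], [-1, 1]]
Verify stationarity: grad f(x*) = H x* + g = (0, 0).
Eigenvalues of H: -1.4142, 1.4142.
Eigenvalues have mixed signs, so H is indefinite -> x* is a saddle point.

saddle


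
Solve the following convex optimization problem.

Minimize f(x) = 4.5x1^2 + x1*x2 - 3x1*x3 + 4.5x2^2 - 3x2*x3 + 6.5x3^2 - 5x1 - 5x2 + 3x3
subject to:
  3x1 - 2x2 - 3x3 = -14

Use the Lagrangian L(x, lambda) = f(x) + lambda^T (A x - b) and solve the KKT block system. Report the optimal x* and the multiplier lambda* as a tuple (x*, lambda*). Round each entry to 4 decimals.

Form the Lagrangian:
  L(x, lambda) = (1/2) x^T Q x + c^T x + lambda^T (A x - b)
Stationarity (grad_x L = 0): Q x + c + A^T lambda = 0.
Primal feasibility: A x = b.

This gives the KKT block system:
  [ Q   A^T ] [ x     ]   [-c ]
  [ A    0  ] [ lambda ] = [ b ]

Solving the linear system:
  x*      = (-1.359, 2.645, 1.5444)
  lambda* = (6.4063)
  f(x*)   = 43.9458

x* = (-1.359, 2.645, 1.5444), lambda* = (6.4063)


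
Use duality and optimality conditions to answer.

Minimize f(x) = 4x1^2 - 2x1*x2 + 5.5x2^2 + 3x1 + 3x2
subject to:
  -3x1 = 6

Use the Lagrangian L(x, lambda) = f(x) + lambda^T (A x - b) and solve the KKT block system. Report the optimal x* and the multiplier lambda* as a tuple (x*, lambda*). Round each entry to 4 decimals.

Form the Lagrangian:
  L(x, lambda) = (1/2) x^T Q x + c^T x + lambda^T (A x - b)
Stationarity (grad_x L = 0): Q x + c + A^T lambda = 0.
Primal feasibility: A x = b.

This gives the KKT block system:
  [ Q   A^T ] [ x     ]   [-c ]
  [ A    0  ] [ lambda ] = [ b ]

Solving the linear system:
  x*      = (-2, -0.6364)
  lambda* = (-3.9091)
  f(x*)   = 7.7727

x* = (-2, -0.6364), lambda* = (-3.9091)


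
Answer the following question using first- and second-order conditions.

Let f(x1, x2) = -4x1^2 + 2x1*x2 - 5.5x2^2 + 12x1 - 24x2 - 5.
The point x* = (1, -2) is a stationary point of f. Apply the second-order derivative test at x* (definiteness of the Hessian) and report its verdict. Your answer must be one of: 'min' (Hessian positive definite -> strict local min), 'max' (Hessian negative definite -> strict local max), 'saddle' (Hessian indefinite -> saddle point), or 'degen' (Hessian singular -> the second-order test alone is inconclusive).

Compute the Hessian H = grad^2 f:
  H = [[-8, 2], [2, -11]]
Verify stationarity: grad f(x*) = H x* + g = (0, 0).
Eigenvalues of H: -12, -7.
Both eigenvalues < 0, so H is negative definite -> x* is a strict local max.

max
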